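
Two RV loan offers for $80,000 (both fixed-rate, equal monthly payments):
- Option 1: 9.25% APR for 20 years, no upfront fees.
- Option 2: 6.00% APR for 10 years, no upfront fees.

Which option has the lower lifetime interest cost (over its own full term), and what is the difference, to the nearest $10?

Option 1: monthly rate = 9.25%/12 = 0.0077083; payment = 80,000 × 0.0077083 / (1 − (1+0.0077083)^−240) = $732.69.
Total interest on Option 1 = 240 × $732.69 − $80,000 = $95,845.60.
Option 2: monthly rate = 6%/12 = 0.0050000; payment = 80,000 × 0.0050000 / (1 − (1+0.0050000)^−120) = $888.16.
Total interest on Option 2 = 120 × $888.16 − $80,000 = $26,579.20.
Option 2 is lower by $69,266.40.

Option 2 by $69,270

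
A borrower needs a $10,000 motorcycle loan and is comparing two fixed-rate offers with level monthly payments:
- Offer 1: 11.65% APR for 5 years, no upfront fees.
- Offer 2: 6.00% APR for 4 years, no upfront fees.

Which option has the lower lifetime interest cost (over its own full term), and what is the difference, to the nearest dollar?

Offer 1: at 11.65% the monthly rate is 0.0097083, so the payment is 10,000 × 0.0097083 / (1 − 1.0097083^−60) = $220.68.
Total interest on Offer 1 = 60 × $220.68 − $10,000 = $3,240.80.
Offer 2: at 6.00% the monthly rate is 0.0050000, so the payment is 10,000 × 0.0050000 / (1 − 1.0050000^−48) = $234.85.
Total interest on Offer 2 = 48 × $234.85 − $10,000 = $1,272.80.
Offer 2 is lower by $1,968.00.

Offer 2 by $1,968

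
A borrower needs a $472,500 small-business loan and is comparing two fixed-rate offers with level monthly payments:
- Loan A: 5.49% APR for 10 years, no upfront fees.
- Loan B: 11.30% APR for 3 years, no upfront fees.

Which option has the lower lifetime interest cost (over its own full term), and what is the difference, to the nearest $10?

Loan A: at 5.49% the monthly rate is 0.0045750, so the payment is 472,500 × 0.0045750 / (1 − 1.0045750^−120) = $5,125.53.
Total interest on Loan A = 120 × $5,125.53 − $472,500 = $142,563.60.
Loan B: monthly rate = 11.3%/12 = 0.0094167; payment = 472,500 × 0.0094167 / (1 − (1+0.0094167)^−36) = $15,536.26.
Total interest on Loan B = 36 × $15,536.26 − $472,500 = $86,805.36.
Loan B is lower by $55,758.24.

Loan B by $55,760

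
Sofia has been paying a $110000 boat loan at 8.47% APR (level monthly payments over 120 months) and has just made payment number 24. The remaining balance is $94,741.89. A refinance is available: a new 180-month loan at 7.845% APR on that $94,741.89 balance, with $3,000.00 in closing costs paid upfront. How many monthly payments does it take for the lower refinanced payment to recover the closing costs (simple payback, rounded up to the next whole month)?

7 months

Current payment = 110,000 × 8.47%/12 / (1 − (1+0.0070583)^−120) = $1,362.08.
Refinanced payment = 94,741.89 × 0.0065375 / (1 − (1+0.0065375)^−180) = $896.95.
Monthly savings = $1,362.08 − $896.95 = $465.13.
Break-even = $3,000.00 / $465.13 = 6.45 → 7 months.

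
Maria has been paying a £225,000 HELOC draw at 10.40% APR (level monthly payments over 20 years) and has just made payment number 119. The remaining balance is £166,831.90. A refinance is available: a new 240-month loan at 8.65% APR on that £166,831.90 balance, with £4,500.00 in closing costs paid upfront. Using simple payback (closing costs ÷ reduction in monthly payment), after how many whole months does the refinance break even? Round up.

Current payment = 225,000 × 10.4%/12 / (1 − (1+0.0086667)^−240) = £2,231.26.
Refinanced payment = 166,831.90 × 0.0072083 / (1 − (1+0.0072083)^−240) = £1,463.68.
Monthly savings = £2,231.26 − £1,463.68 = £767.58.
Break-even = £4,500.00 / £767.58 = 5.86 → 6 months.

6 months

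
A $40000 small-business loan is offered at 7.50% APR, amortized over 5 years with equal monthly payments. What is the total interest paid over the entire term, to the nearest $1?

At 7.50% the monthly rate is 0.0062500, so the payment is 40,000 × 0.0062500 / (1 − 1.0062500^−60) = $801.52.
Total paid = 60 × $801.52 = $48,091.20; interest = $48,091.20 − $40,000 = $8,091.20.

$8,091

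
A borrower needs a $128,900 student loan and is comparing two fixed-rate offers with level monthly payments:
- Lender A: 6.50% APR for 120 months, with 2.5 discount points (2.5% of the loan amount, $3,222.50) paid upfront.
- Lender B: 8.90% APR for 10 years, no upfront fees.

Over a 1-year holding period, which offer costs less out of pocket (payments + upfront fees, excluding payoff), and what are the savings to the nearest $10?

Lender B by $1,280

Lender A: monthly rate = 6.5%/12 = 0.0054167; payment = 128,900 × 0.0054167 / (1 − (1+0.0054167)^−120) = $1,463.63.
Lender B: monthly rate = 8.9%/12 = 0.0074167; payment = 128,900 × 0.0074167 / (1 − (1+0.0074167)^−120) = $1,625.88.
Over 12 months: Lender A costs 12 × $1,463.63 + $3,222.50 = $20,786.06; Lender B costs 12 × $1,625.88 = $19,510.56.
Lender B is cheaper by $20,786.06 − $19,510.56 = $1,275.50.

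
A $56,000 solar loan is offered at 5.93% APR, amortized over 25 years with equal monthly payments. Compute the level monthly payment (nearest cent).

At 5.93% the monthly rate is 0.0049417, so the payment is 56,000 × 0.0049417 / (1 − 1.0049417^−300) = $358.42.

$358.42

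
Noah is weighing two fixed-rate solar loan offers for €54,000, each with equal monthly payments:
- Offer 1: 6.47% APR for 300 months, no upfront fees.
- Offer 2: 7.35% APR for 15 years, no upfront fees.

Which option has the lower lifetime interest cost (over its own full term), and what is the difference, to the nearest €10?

Offer 2 by €19,800

Offer 1: monthly rate = 6.47%/12 = 0.0053917; payment = 54,000 × 0.0053917 / (1 − (1+0.0053917)^−300) = €363.60.
Total interest on Offer 1 = 300 × €363.60 − €54,000 = €55,080.00.
Offer 2: monthly rate = 7.35%/12 = 0.0061250; payment = 54,000 × 0.0061250 / (1 − (1+0.0061250)^−180) = €495.99.
Total interest on Offer 2 = 180 × €495.99 − €54,000 = €35,278.20.
Offer 2 is lower by €19,801.80.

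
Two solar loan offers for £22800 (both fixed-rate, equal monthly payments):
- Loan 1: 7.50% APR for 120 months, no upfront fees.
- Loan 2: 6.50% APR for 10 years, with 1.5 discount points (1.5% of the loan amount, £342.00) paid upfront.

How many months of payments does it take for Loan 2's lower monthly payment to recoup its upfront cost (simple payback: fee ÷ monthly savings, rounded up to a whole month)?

30 months

Loan 1: at 7.50% the monthly rate is 0.0062500, so the payment is 22,800 × 0.0062500 / (1 − 1.0062500^−120) = £270.64.
Loan 2: at 6.50% the monthly rate is 0.0054167, so the payment is 22,800 × 0.0054167 / (1 − 1.0054167^−120) = £258.89.
Monthly savings = £270.64 − £258.89 = £11.75.
Break-even = £342.00 / £11.75 = 29.11 → 30 months.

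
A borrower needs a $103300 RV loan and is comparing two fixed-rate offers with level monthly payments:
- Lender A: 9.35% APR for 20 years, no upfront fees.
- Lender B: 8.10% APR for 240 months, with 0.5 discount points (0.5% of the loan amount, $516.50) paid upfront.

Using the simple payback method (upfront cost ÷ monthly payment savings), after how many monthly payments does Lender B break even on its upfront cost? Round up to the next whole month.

7 months

Lender A: monthly rate = 9.35%/12 = 0.0077917; payment = 103,300 × 0.0077917 / (1 − (1+0.0077917)^−240) = $952.80.
Lender B: at 8.10% the monthly rate is 0.0067500, so the payment is 103,300 × 0.0067500 / (1 − 1.0067500^−240) = $870.48.
Monthly savings = $952.80 − $870.48 = $82.32.
Break-even = $516.50 / $82.32 = 6.27 → 7 months.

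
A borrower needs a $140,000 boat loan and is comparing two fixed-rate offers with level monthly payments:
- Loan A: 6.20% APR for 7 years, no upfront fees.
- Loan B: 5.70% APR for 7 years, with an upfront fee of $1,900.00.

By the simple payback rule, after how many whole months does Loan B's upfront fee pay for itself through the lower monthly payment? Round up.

57 months

Loan A: at 6.20% the monthly rate is 0.0051667, so the payment is 140,000 × 0.0051667 / (1 − 1.0051667^−84) = $2,058.65.
Loan B: monthly rate = 5.7%/12 = 0.0047500; payment = 140,000 × 0.0047500 / (1 − (1+0.0047500)^−84) = $2,025.12.
Monthly savings = $2,058.65 − $2,025.12 = $33.53.
Break-even = $1,900.00 / $33.53 = 56.67 → 57 months.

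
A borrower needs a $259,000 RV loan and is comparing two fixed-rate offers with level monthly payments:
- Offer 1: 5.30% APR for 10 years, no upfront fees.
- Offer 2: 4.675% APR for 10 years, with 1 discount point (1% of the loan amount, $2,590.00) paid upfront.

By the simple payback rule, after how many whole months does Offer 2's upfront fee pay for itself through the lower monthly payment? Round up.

33 months

Offer 1: at 5.30% the monthly rate is 0.0044167, so the payment is 259,000 × 0.0044167 / (1 − 1.0044167^−120) = $2,785.23.
Offer 2: monthly rate = 4.675%/12 = 0.0038958; payment = 259,000 × 0.0038958 / (1 − (1+0.0038958)^−120) = $2,706.14.
Monthly savings = $2,785.23 − $2,706.14 = $79.09.
Break-even = $2,590.00 / $79.09 = 32.75 → 33 months.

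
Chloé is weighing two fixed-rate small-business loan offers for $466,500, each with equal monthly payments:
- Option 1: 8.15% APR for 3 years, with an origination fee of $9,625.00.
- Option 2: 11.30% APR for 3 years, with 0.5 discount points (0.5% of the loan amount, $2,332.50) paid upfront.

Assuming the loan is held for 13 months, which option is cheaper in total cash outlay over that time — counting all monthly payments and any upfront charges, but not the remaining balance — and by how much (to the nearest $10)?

Option 1: at 8.15% the monthly rate is 0.0067917, so the payment is 466,500 × 0.0067917 / (1 − 1.0067917^−36) = $14,650.72.
Option 2: monthly rate = 11.3%/12 = 0.0094167; payment = 466,500 × 0.0094167 / (1 − (1+0.0094167)^−36) = $15,338.97.
Over 13 months: Option 1 costs 13 × $14,650.72 + $9,625.00 = $200,084.36; Option 2 costs 13 × $15,338.97 + $2,332.50 = $201,739.11.
Option 1 is cheaper by $201,739.11 − $200,084.36 = $1,654.75.

Option 1 by $1,650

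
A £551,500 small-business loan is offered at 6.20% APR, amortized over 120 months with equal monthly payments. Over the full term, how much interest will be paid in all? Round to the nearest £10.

At 6.20% the monthly rate is 0.0051667, so the payment is 551,500 × 0.0051667 / (1 − 1.0051667^−120) = £6,178.32.
Total paid = 120 × £6,178.32 = £741,398.40; interest = £741,398.40 − £551,500 = £189,898.40.

£189,900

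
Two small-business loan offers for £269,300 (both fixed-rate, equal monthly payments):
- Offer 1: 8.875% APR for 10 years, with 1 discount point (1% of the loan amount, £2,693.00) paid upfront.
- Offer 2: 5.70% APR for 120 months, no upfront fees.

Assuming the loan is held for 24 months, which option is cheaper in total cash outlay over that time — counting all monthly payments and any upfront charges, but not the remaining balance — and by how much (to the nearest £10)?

Offer 2 by £13,340

Offer 1: at 8.875% the monthly rate is 0.0073958, so the payment is 269,300 × 0.0073958 / (1 − 1.0073958^−120) = £3,393.19.
Offer 2: at 5.70% the monthly rate is 0.0047500, so the payment is 269,300 × 0.0047500 / (1 − 1.0047500^−120) = £2,949.37.
Over 24 months: Offer 1 costs 24 × £3,393.19 + £2,693.00 = £84,129.56; Offer 2 costs 24 × £2,949.37 = £70,784.88.
Offer 2 is cheaper by £84,129.56 − £70,784.88 = £13,344.68.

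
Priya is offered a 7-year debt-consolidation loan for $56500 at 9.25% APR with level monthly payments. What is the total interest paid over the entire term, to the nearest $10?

$20,460

At 9.25% the monthly rate is 0.0077083, so the payment is 56,500 × 0.0077083 / (1 − 1.0077083^−84) = $916.22.
Total paid = 84 × $916.22 = $76,962.48; interest = $76,962.48 − $56,500 = $20,462.48.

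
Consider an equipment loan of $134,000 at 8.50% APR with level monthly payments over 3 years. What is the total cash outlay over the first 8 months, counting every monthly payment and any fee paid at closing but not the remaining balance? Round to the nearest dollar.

Monthly rate = 8.5%/12 = 0.0070833; payment = 134,000 × 0.0070833 / (1 − (1+0.0070833)^−36) = $4,230.05.
Total outlay = 8 × $4,230.05 = $33,840.40.

$33,840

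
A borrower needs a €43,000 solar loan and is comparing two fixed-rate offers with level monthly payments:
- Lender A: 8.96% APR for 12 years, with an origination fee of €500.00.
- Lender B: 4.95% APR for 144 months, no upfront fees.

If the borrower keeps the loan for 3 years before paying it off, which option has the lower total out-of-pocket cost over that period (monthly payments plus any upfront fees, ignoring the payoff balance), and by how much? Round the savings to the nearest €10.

Lender B by €3,800

Lender A: monthly rate = 8.96%/12 = 0.0074667; payment = 43,000 × 0.0074667 / (1 − (1+0.0074667)^−144) = €488.39.
Lender B: monthly rate = 4.95%/12 = 0.0041250; payment = 43,000 × 0.0041250 / (1 − (1+0.0041250)^−144) = €396.63.
Over 36 months: Lender A costs 36 × €488.39 + €500.00 = €18,082.04; Lender B costs 36 × €396.63 = €14,278.68.
Lender B is cheaper by €18,082.04 − €14,278.68 = €3,803.36.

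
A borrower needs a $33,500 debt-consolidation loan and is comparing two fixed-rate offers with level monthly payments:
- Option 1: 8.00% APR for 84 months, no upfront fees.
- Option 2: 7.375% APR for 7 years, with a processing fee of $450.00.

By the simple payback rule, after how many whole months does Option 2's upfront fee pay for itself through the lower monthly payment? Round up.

Option 1: monthly rate = 8%/12 = 0.0066667; payment = 33,500 × 0.0066667 / (1 − (1+0.0066667)^−84) = $522.14.
Option 2: at 7.375% the monthly rate is 0.0061458, so the payment is 33,500 × 0.0061458 / (1 − 1.0061458^−84) = $511.77.
Monthly savings = $522.14 − $511.77 = $10.37.
Break-even = $450.00 / $10.37 = 43.39 → 44 months.

44 months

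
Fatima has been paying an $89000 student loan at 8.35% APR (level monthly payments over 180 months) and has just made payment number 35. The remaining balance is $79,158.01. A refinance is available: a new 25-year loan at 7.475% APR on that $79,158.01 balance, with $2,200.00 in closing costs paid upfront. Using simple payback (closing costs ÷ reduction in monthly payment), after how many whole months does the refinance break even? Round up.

Current payment = 89,000 × 8.35%/12 / (1 − (1+0.0069583)^−180) = $868.61.
Refinanced payment = 79,158.01 × 0.0062292 / (1 − (1+0.0062292)^−300) = $583.68.
Monthly savings = $868.61 − $583.68 = $284.93.
Break-even = $2,200.00 / $284.93 = 7.72 → 8 months.

8 months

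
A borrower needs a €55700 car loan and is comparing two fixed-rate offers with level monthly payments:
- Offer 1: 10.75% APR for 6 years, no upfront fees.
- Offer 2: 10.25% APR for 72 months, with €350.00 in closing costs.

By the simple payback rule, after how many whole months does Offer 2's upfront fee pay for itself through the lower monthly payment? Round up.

Offer 1: monthly rate = 10.75%/12 = 0.0089583; payment = 55,700 × 0.0089583 / (1 − (1+0.0089583)^−72) = €1,053.08.
Offer 2: at 10.25% the monthly rate is 0.0085417, so the payment is 55,700 × 0.0085417 / (1 − 1.0085417^−72) = €1,038.93.
Monthly savings = €1,053.08 − €1,038.93 = €14.15.
Break-even = €350.00 / €14.15 = 24.73 → 25 months.

25 months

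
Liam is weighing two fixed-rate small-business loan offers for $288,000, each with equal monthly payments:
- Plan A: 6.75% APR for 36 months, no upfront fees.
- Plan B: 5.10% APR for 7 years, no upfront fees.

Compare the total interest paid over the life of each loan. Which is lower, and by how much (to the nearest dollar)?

Plan A by $24,115

Plan A: at 6.75% the monthly rate is 0.0056250, so the payment is 288,000 × 0.0056250 / (1 − 1.0056250^−36) = $8,859.72.
Total interest on Plan A = 36 × $8,859.72 − $288,000 = $30,949.92.
Plan B: at 5.10% the monthly rate is 0.0042500, so the payment is 288,000 × 0.0042500 / (1 − 1.0042500^−84) = $4,084.11.
Total interest on Plan B = 84 × $4,084.11 − $288,000 = $55,065.24.
Plan A is lower by $24,115.32.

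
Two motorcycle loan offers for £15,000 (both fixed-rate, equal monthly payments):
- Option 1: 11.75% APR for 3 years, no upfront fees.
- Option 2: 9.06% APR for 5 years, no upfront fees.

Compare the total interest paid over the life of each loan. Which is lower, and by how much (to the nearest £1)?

Option 1 by £837

Option 1: monthly rate = 11.75%/12 = 0.0097917; payment = 15,000 × 0.0097917 / (1 − (1+0.0097917)^−36) = £496.43.
Total interest on Option 1 = 36 × £496.43 − £15,000 = £2,871.48.
Option 2: monthly rate = 9.06%/12 = 0.0075500; payment = 15,000 × 0.0075500 / (1 − (1+0.0075500)^−60) = £311.81.
Total interest on Option 2 = 60 × £311.81 − £15,000 = £3,708.60.
Option 1 is lower by £837.12.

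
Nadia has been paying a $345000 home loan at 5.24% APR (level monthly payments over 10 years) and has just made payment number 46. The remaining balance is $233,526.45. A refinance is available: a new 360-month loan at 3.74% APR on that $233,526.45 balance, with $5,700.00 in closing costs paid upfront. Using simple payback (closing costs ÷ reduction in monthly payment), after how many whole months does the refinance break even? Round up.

Current payment = 345,000 × 5.24%/12 / (1 − (1+0.0043667)^−120) = $3,699.87.
Refinanced payment = 233,526.45 × 0.0031167 / (1 − (1+0.0031167)^−360) = $1,080.17.
Monthly savings = $3,699.87 − $1,080.17 = $2,619.70.
Break-even = $5,700.00 / $2,619.70 = 2.18 → 3 months.

3 months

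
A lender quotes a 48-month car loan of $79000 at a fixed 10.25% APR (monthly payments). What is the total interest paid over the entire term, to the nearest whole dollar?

At 10.25% the monthly rate is 0.0085417, so the payment is 79,000 × 0.0085417 / (1 − 1.0085417^−48) = $2,013.14.
Total paid = 48 × $2,013.14 = $96,630.72; interest = $96,630.72 − $79,000 = $17,630.72.

$17,631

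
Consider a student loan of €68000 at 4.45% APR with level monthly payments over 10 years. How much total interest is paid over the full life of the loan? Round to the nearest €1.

€16,372

At 4.45% the monthly rate is 0.0037083, so the payment is 68,000 × 0.0037083 / (1 − 1.0037083^−120) = €703.10.
Total paid = 120 × €703.10 = €84,372.00; interest = €84,372.00 − €68,000 = €16,372.00.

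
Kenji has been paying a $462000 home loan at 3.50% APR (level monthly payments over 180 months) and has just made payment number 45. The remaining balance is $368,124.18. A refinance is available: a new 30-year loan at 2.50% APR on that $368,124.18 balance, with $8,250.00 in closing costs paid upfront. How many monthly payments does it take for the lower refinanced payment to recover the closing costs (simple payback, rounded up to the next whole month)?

Current payment = 462,000 × 3.5%/12 / (1 − (1+0.0029167)^−180) = $3,302.76.
Refinanced payment = 368,124.18 × 0.0020833 / (1 − (1+0.0020833)^−360) = $1,454.54.
Monthly savings = $3,302.76 − $1,454.54 = $1,848.22.
Break-even = $8,250.00 / $1,848.22 = 4.46 → 5 months.

5 months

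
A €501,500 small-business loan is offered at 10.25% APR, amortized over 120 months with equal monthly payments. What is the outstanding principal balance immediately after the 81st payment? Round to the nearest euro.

€221,337

With monthly rate i = 10.25%/12 = 0.0085417, the balance after k of n payments is P · [(1+i)^n − (1+i)^k] / [(1+i)^n − 1].
(1+0.0085417)^120 = 2.77499006 and (1+0.0085417)^81 = 1.99159701, so the balance is 501,500 × (2.77499006 − 1.99159701) / (2.77499006 − 1) = €221,337.36.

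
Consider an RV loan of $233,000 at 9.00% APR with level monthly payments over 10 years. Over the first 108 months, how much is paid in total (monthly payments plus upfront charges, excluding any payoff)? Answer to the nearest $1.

$318,767

At 9.00% the monthly rate is 0.0075000, so the payment is 233,000 × 0.0075000 / (1 − 1.0075000^−120) = $2,951.55.
Total outlay = 108 × $2,951.55 = $318,767.40.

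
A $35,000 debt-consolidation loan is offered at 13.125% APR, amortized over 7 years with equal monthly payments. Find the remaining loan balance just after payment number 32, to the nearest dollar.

$25,244

With monthly rate i = 13.125%/12 = 0.0109375, the balance after k of n payments is P · [(1+i)^n − (1+i)^k] / [(1+i)^n − 1].
(1+0.0109375)^84 = 2.49368597 and (1+0.0109375)^32 = 1.41637357, so the balance is 35,000 × (2.49368597 − 1.41637357) / (2.49368597 − 1) = $25,243.55.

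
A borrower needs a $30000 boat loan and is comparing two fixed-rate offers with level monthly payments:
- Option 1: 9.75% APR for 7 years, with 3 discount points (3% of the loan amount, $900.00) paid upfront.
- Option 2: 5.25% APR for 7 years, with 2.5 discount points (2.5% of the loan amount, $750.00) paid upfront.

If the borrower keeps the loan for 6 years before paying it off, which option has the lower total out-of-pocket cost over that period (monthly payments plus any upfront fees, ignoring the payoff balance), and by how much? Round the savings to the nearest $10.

Option 2 by $4,950

Option 1: at 9.75% the monthly rate is 0.0081250, so the payment is 30,000 × 0.0081250 / (1 − 1.0081250^−84) = $494.17.
Option 2: monthly rate = 5.25%/12 = 0.0043750; payment = 30,000 × 0.0043750 / (1 − (1+0.0043750)^−84) = $427.55.
Over 72 months: Option 1 costs 72 × $494.17 + $900.00 = $36,480.24; Option 2 costs 72 × $427.55 + $750.00 = $31,533.60.
Option 2 is cheaper by $36,480.24 − $31,533.60 = $4,946.64.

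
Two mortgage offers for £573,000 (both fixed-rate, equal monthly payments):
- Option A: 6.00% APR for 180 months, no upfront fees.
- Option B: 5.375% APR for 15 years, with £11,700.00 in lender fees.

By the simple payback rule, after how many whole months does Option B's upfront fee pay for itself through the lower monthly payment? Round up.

62 months

Option A: at 6.00% the monthly rate is 0.0050000, so the payment is 573,000 × 0.0050000 / (1 − 1.0050000^−180) = £4,835.30.
Option B: at 5.375% the monthly rate is 0.0044792, so the payment is 573,000 × 0.0044792 / (1 − 1.0044792^−180) = £4,643.97.
Monthly savings = £4,835.30 − £4,643.97 = £191.33.
Break-even = £11,700.00 / £191.33 = 61.15 → 62 months.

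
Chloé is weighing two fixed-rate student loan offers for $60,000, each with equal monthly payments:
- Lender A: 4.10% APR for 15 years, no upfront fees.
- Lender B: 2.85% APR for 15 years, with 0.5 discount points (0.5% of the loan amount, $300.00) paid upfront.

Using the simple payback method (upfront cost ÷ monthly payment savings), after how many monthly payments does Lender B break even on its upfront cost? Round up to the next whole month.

9 months

Lender A: monthly rate = 4.1%/12 = 0.0034167; payment = 60,000 × 0.0034167 / (1 − (1+0.0034167)^−180) = $446.83.
Lender B: at 2.85% the monthly rate is 0.0023750, so the payment is 60,000 × 0.0023750 / (1 − 1.0023750^−180) = $410.03.
Monthly savings = $446.83 − $410.03 = $36.80.
Break-even = $300.00 / $36.80 = 8.15 → 9 months.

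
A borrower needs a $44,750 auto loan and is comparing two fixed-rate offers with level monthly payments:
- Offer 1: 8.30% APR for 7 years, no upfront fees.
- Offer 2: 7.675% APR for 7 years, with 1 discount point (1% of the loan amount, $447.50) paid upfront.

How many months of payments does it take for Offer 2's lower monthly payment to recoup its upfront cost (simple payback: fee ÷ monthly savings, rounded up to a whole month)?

Offer 1: at 8.30% the monthly rate is 0.0069167, so the payment is 44,750 × 0.0069167 / (1 − 1.0069167^−84) = $704.19.
Offer 2: at 7.675% the monthly rate is 0.0063958, so the payment is 44,750 × 0.0063958 / (1 − 1.0063958^−84) = $690.26.
Monthly savings = $704.19 − $690.26 = $13.93.
Break-even = $447.50 / $13.93 = 32.12 → 33 months.

33 months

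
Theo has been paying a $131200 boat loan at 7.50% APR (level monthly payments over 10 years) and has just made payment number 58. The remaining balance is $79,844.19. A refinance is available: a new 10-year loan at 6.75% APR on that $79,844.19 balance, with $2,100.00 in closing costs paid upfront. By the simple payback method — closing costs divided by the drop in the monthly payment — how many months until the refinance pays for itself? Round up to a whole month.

Current payment = 131,200 × 7.5%/12 / (1 − (1+0.0062500)^−120) = $1,557.37.
Refinanced payment = 79,844.19 × 0.0056250 / (1 − (1+0.0056250)^−120) = $916.80.
Monthly savings = $1,557.37 − $916.80 = $640.57.
Break-even = $2,100.00 / $640.57 = 3.28 → 4 months.

4 months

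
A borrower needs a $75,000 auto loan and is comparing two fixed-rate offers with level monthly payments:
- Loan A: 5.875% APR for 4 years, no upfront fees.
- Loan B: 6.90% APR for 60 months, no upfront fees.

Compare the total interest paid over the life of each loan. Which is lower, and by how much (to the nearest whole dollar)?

Loan A by $4,553

Loan A: at 5.875% the monthly rate is 0.0048958, so the payment is 75,000 × 0.0048958 / (1 − 1.0048958^−48) = $1,757.08.
Total interest on Loan A = 48 × $1,757.08 − $75,000 = $9,339.84.
Loan B: monthly rate = 6.9%/12 = 0.0057500; payment = 75,000 × 0.0057500 / (1 − (1+0.0057500)^−60) = $1,481.55.
Total interest on Loan B = 60 × $1,481.55 − $75,000 = $13,893.00.
Loan A is lower by $4,553.16.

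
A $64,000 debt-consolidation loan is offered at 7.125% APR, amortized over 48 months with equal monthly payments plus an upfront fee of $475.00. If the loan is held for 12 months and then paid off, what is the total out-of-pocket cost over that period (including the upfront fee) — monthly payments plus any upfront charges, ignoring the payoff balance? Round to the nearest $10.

$18,910

At 7.125% the monthly rate is 0.0059375, so the payment is 64,000 × 0.0059375 / (1 − 1.0059375^−48) = $1,536.27.
Total outlay = 12 × $1,536.27 + $475.00 = $18,910.24.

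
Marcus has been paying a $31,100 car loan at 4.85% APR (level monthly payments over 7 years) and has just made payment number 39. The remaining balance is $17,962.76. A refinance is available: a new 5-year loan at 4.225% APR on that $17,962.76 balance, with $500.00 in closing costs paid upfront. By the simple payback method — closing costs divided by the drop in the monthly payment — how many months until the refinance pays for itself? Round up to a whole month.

5 months

Current payment = 31,100 × 4.85%/12 / (1 − (1+0.0040417)^−84) = $437.38.
Refinanced payment = 17,962.76 × 0.0035208 / (1 − (1+0.0035208)^−60) = $332.64.
Monthly savings = $437.38 − $332.64 = $104.74.
Break-even = $500.00 / $104.74 = 4.77 → 5 months.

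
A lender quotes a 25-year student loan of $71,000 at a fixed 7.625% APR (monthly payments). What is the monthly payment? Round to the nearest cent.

Monthly rate = 7.625%/12 = 0.0063542; payment = 71,000 × 0.0063542 / (1 − (1+0.0063542)^−300) = $530.47.

$530.47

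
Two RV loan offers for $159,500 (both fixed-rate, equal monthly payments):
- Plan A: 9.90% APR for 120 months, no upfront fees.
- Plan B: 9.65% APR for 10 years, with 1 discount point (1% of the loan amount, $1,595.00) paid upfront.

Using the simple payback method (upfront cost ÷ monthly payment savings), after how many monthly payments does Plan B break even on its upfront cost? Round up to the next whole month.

Plan A: monthly rate = 9.9%/12 = 0.0082500; payment = 159,500 × 0.0082500 / (1 − (1+0.0082500)^−120) = $2,098.98.
Plan B: at 9.65% the monthly rate is 0.0080417, so the payment is 159,500 × 0.0080417 / (1 − 1.0080417^−120) = $2,077.01.
Monthly savings = $2,098.98 − $2,077.01 = $21.97.
Break-even = $1,595.00 / $21.97 = 72.60 → 73 months.

73 months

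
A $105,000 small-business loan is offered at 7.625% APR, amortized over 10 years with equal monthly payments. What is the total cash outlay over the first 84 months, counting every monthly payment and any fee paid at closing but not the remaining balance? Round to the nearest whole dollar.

Monthly rate = 7.625%/12 = 0.0063542; payment = 105,000 × 0.0063542 / (1 − (1+0.0063542)^−120) = $1,253.23.
Total outlay = 84 × $1,253.23 = $105,271.32.

$105,271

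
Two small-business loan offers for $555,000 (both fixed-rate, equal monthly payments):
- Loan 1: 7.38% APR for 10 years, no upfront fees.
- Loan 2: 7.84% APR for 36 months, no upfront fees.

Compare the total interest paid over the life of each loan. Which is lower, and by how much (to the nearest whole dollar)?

Loan 2 by $161,762

Loan 1: at 7.38% the monthly rate is 0.0061500, so the payment is 555,000 × 0.0061500 / (1 − 1.0061500^−120) = $6,553.24.
Total interest on Loan 1 = 120 × $6,553.24 − $555,000 = $231,388.80.
Loan 2: monthly rate = 7.84%/12 = 0.0065333; payment = 555,000 × 0.0065333 / (1 − (1+0.0065333)^−36) = $17,350.75.
Total interest on Loan 2 = 36 × $17,350.75 − $555,000 = $69,627.00.
Loan 2 is lower by $161,761.80.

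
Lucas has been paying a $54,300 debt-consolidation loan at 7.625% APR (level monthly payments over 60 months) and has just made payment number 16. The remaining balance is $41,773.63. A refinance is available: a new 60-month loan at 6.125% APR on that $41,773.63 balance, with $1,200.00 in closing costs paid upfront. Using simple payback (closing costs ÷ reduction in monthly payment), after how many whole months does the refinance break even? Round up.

Current payment = 54,300 × 7.625%/12 / (1 − (1+0.0063542)^−60) = $1,091.29.
Refinanced payment = 41,773.63 × 0.0051042 / (1 − (1+0.0051042)^−60) = $810.03.
Monthly savings = $1,091.29 − $810.03 = $281.26.
Break-even = $1,200.00 / $281.26 = 4.27 → 5 months.

5 months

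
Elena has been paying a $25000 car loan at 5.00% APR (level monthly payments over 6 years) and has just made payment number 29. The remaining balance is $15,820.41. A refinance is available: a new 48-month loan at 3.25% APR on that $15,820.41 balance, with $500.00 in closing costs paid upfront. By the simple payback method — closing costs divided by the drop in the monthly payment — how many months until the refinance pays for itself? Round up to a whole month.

10 months

Current payment = 25,000 × 5%/12 / (1 − (1+0.0041667)^−72) = $402.62.
Refinanced payment = 15,820.41 × 0.0027083 / (1 − (1+0.0027083)^−48) = $351.92.
Monthly savings = $402.62 − $351.92 = $50.70.
Break-even = $500.00 / $50.70 = 9.86 → 10 months.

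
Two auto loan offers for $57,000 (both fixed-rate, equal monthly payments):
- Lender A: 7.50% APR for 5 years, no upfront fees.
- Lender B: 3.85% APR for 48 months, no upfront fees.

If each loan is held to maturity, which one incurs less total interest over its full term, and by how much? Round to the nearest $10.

Lender A: at 7.50% the monthly rate is 0.0062500, so the payment is 57,000 × 0.0062500 / (1 − 1.0062500^−60) = $1,142.16.
Total interest on Lender A = 60 × $1,142.16 − $57,000 = $11,529.60.
Lender B: at 3.85% the monthly rate is 0.0032083, so the payment is 57,000 × 0.0032083 / (1 − 1.0032083^−48) = $1,283.18.
Total interest on Lender B = 48 × $1,283.18 − $57,000 = $4,592.64.
Lender B is lower by $6,936.96.

Lender B by $6,940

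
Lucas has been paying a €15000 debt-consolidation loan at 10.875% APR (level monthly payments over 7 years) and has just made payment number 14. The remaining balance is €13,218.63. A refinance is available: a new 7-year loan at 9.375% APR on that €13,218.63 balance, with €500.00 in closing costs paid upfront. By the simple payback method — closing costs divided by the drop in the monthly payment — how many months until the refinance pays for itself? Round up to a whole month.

13 months

Current payment = 15,000 × 10.875%/12 / (1 − (1+0.0090625)^−84) = €255.85.
Refinanced payment = 13,218.63 × 0.0078125 / (1 − (1+0.0078125)^−84) = €215.20.
Monthly savings = €255.85 − €215.20 = €40.65.
Break-even = €500.00 / €40.65 = 12.30 → 13 months.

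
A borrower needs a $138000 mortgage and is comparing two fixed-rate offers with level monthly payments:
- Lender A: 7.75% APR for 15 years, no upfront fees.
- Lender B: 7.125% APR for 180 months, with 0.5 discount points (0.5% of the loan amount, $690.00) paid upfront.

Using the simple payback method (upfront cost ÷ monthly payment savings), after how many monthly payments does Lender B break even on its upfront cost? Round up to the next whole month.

15 months

Lender A: monthly rate = 7.75%/12 = 0.0064583; payment = 138,000 × 0.0064583 / (1 − (1+0.0064583)^−180) = $1,298.96.
Lender B: monthly rate = 7.125%/12 = 0.0059375; payment = 138,000 × 0.0059375 / (1 − (1+0.0059375)^−180) = $1,250.05.
Monthly savings = $1,298.96 − $1,250.05 = $48.91.
Break-even = $690.00 / $48.91 = 14.11 → 15 months.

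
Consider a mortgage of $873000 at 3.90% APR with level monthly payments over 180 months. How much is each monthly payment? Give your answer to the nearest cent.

Monthly rate = 3.9%/12 = 0.0032500; payment = 873,000 × 0.0032500 / (1 − (1+0.0032500)^−180) = $6,413.81.

$6,413.81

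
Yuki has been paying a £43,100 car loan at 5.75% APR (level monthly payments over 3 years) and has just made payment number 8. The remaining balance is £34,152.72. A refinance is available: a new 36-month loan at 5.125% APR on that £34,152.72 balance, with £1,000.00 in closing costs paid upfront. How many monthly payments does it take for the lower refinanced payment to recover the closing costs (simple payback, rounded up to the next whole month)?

4 months

Current payment = 43,100 × 5.75%/12 / (1 − (1+0.0047917)^−36) = £1,306.31.
Refinanced payment = 34,152.72 × 0.0042708 / (1 − (1+0.0042708)^−36) = £1,025.51.
Monthly savings = £1,306.31 − £1,025.51 = £280.80.
Break-even = £1,000.00 / £280.80 = 3.56 → 4 months.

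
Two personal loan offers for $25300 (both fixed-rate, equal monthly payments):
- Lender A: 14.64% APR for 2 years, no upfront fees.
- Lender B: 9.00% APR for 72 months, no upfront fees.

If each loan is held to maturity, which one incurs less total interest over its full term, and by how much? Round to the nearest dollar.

Lender A: at 14.64% the monthly rate is 0.0122000, so the payment is 25,300 × 0.0122000 / (1 − 1.0122000^−24) = $1,222.39.
Total interest on Lender A = 24 × $1,222.39 − $25,300 = $4,037.36.
Lender B: monthly rate = 9%/12 = 0.0075000; payment = 25,300 × 0.0075000 / (1 − (1+0.0075000)^−72) = $456.05.
Total interest on Lender B = 72 × $456.05 − $25,300 = $7,535.60.
Lender A is lower by $3,498.24.

Lender A by $3,498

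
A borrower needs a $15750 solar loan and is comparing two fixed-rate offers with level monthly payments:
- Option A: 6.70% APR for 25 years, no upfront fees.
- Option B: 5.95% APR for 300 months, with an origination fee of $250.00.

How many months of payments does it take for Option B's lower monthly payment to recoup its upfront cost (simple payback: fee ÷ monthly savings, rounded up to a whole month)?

Option A: monthly rate = 6.7%/12 = 0.0055833; payment = 15,750 × 0.0055833 / (1 − (1+0.0055833)^−300) = $108.32.
Option B: monthly rate = 5.95%/12 = 0.0049583; payment = 15,750 × 0.0049583 / (1 − (1+0.0049583)^−300) = $101.00.
Monthly savings = $108.32 − $101.00 = $7.32.
Break-even = $250.00 / $7.32 = 34.15 → 35 months.

35 months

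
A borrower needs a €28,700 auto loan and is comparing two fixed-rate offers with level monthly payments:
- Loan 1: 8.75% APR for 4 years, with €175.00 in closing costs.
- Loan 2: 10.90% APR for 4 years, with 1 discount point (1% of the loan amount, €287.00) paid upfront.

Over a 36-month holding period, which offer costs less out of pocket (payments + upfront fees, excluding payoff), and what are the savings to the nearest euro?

Loan 1: monthly rate = 8.75%/12 = 0.0072917; payment = 28,700 × 0.0072917 / (1 − (1+0.0072917)^−48) = €710.80.
Loan 2: at 10.90% the monthly rate is 0.0090833, so the payment is 28,700 × 0.0090833 / (1 − 1.0090833^−48) = €740.37.
Over 36 months: Loan 1 costs 36 × €710.80 + €175.00 = €25,763.80; Loan 2 costs 36 × €740.37 + €287.00 = €26,940.32.
Loan 1 is cheaper by €26,940.32 − €25,763.80 = €1,176.52.

Loan 1 by €1,177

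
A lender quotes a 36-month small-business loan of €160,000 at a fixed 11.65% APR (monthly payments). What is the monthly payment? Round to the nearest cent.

€5,287.58

Monthly rate = 11.65%/12 = 0.0097083; payment = 160,000 × 0.0097083 / (1 − (1+0.0097083)^−36) = €5,287.58.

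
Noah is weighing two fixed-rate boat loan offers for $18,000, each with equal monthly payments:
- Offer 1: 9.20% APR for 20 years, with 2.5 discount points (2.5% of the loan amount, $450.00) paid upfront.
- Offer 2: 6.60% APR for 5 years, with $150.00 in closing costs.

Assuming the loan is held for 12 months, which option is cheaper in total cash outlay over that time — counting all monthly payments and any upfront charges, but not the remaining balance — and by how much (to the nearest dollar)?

Offer 1: monthly rate = 9.2%/12 = 0.0076667; payment = 18,000 × 0.0076667 / (1 − (1+0.0076667)^−240) = $164.27.
Offer 2: at 6.60% the monthly rate is 0.0055000, so the payment is 18,000 × 0.0055000 / (1 − 1.0055000^−60) = $353.03.
Over 12 months: Offer 1 costs 12 × $164.27 + $450.00 = $2,421.24; Offer 2 costs 12 × $353.03 + $150.00 = $4,386.36.
Offer 1 is cheaper by $4,386.36 − $2,421.24 = $1,965.12.

Offer 1 by $1,965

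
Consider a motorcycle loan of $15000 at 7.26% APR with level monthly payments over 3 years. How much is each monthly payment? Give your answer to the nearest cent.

Monthly rate = 7.26%/12 = 0.0060500; payment = 15,000 × 0.0060500 / (1 − (1+0.0060500)^−36) = $464.94.

$464.94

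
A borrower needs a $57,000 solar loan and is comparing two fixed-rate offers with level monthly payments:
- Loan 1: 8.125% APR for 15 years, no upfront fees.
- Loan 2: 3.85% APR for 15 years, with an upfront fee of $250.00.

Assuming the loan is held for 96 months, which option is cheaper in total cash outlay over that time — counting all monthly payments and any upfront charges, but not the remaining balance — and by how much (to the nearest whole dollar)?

Loan 2 by $12,373

Loan 1: monthly rate = 8.125%/12 = 0.0067708; payment = 57,000 × 0.0067708 / (1 − (1+0.0067708)^−180) = $548.84.
Loan 2: monthly rate = 3.85%/12 = 0.0032083; payment = 57,000 × 0.0032083 / (1 − (1+0.0032083)^−180) = $417.35.
Over 96 months: Loan 1 costs 96 × $548.84 = $52,688.64; Loan 2 costs 96 × $417.35 + $250.00 = $40,315.60.
Loan 2 is cheaper by $52,688.64 − $40,315.60 = $12,373.04.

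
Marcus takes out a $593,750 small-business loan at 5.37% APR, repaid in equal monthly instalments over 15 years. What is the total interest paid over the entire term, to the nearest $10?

Monthly rate = 5.37%/12 = 0.0044750; payment = 593,750 × 0.0044750 / (1 − (1+0.0044750)^−180) = $4,810.57.
Total paid = 180 × $4,810.57 = $865,902.60; interest = $865,902.60 − $593,750 = $272,152.60.

$272,150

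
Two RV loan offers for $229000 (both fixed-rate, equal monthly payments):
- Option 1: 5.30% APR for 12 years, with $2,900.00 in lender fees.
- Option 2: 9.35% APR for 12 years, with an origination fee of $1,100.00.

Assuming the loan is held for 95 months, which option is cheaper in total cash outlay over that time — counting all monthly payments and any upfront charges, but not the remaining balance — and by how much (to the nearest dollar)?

Option 1: at 5.30% the monthly rate is 0.0044167, so the payment is 229,000 × 0.0044167 / (1 − 1.0044167^−144) = $2,152.63.
Option 2: monthly rate = 9.35%/12 = 0.0077917; payment = 229,000 × 0.0077917 / (1 − (1+0.0077917)^−144) = $2,651.44.
Over 95 months: Option 1 costs 95 × $2,152.63 + $2,900.00 = $207,399.85; Option 2 costs 95 × $2,651.44 + $1,100.00 = $252,986.80.
Option 1 is cheaper by $252,986.80 − $207,399.85 = $45,586.95.

Option 1 by $45,587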